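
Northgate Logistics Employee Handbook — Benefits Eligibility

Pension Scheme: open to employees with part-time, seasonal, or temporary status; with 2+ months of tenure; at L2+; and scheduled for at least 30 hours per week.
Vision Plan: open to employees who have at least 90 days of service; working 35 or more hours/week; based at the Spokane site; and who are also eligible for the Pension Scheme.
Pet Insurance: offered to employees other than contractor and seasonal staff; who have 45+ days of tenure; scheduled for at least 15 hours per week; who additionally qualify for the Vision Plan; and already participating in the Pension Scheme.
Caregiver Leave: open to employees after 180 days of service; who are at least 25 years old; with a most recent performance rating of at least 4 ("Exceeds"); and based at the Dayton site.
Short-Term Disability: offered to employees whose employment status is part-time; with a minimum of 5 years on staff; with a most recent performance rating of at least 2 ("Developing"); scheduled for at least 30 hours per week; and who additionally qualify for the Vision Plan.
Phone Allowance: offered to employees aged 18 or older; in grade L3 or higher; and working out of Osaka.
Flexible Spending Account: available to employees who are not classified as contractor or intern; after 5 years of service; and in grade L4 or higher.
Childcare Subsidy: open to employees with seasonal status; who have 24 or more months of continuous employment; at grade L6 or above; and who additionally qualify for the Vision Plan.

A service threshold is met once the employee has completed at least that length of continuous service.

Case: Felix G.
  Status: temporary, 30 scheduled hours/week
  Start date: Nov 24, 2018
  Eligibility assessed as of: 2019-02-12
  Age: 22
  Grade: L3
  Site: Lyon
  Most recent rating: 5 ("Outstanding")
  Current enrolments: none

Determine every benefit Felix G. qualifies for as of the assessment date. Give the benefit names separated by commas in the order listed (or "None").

Pension Scheme

Service from Nov 24, 2018 to 2019-02-12: 80 days.
Pension Scheme — status temporary ✓; service 80 days ≥ 2 months (≈60 days) ✓; grade L3 ≥ L2 ✓; 30 hrs/wk ≥ 30 ✓ → eligible.
Vision Plan — service 80 days < 90 days ✗ → not eligible.
Pet Insurance — status temporary ✓ (not excluded); service 80 days ≥ 45 days ✓; 30 hrs/wk ≥ 15 ✓; not eligible for Vision Plan ✗ → not eligible.
Caregiver Leave — service 80 days < 180 days ✗ → not eligible.
Short-Term Disability — status temporary ✗ (requires part-time) → not eligible.
Phone Allowance — age 22 ≥ 18 ✓; grade L3 ≥ L3 ✓; site Lyon ✗ (not Osaka) → not eligible.
Flexible Spending Account — status temporary ✓ (not excluded); service 80 days < 5 years (≈1825 days) ✗ → not eligible.
Childcare Subsidy — status temporary ✗ (requires seasonal) → not eligible.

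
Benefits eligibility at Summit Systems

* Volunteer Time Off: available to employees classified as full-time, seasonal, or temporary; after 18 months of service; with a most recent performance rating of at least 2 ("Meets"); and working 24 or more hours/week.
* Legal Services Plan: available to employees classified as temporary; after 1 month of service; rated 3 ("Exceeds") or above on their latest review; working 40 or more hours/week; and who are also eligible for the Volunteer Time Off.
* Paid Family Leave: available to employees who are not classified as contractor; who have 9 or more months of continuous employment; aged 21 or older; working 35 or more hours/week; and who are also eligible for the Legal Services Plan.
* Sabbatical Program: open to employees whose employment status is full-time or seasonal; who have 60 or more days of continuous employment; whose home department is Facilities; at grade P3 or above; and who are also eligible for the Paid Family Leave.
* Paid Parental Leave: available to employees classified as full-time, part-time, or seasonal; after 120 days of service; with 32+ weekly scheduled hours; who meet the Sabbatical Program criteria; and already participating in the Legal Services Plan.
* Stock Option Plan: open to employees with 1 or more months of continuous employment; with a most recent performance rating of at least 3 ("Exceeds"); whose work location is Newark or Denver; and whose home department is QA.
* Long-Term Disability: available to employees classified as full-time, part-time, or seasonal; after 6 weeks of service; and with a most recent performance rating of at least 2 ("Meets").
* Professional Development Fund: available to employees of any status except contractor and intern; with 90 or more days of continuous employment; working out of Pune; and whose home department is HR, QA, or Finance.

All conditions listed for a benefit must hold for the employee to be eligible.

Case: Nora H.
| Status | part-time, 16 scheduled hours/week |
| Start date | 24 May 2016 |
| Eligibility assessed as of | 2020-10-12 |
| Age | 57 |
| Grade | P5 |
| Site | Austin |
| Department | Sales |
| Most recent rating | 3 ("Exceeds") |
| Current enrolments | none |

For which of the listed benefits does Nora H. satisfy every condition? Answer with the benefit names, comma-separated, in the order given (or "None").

Service from 24 May 2016 to 2020-10-12: 1602 days.
Volunteer Time Off — status part-time ✗ (requires full-time, seasonal, or temporary) → not eligible.
Legal Services Plan — status part-time ✗ (requires temporary) → not eligible.
Paid Family Leave — status part-time ✓ (not excluded); service 1602 days ≥ 9 months (≈270 days) ✓; age 57 ≥ 21 ✓; 16 hrs/wk < 35 ✗ → not eligible.
Sabbatical Program — status part-time ✗ (requires full-time or seasonal) → not eligible.
Paid Parental Leave — status part-time ✓; service 1602 days ≥ 120 days ✓; 16 hrs/wk < 32 ✗ → not eligible.
Stock Option Plan — service 1602 days ≥ 1 month (≈30 days) ✓; rating 3 ≥ 3 ✓; site Austin ✗ (not Newark or Denver) → not eligible.
Long-Term Disability — status part-time ✓; service 1602 days ≥ 6 weeks (≈42 days) ✓; rating 3 ≥ 2 ✓ → eligible.
Professional Development Fund — status part-time ✓ (not excluded); service 1602 days ≥ 90 days ✓; site Austin ✗ (not Pune) → not eligible.

Long-Term Disability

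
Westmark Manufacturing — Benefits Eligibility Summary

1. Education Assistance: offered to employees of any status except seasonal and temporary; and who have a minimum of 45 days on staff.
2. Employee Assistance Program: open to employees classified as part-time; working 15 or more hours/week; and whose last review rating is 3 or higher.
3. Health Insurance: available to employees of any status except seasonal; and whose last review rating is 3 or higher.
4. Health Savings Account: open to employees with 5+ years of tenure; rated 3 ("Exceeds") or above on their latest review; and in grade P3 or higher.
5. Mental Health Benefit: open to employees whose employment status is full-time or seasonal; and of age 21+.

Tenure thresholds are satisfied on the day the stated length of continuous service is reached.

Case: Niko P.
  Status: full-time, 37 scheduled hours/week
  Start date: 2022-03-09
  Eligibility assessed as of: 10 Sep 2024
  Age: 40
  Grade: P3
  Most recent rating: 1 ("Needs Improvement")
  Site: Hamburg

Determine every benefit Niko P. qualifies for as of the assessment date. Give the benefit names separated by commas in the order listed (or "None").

Service from 2022-03-09 to 10 Sep 2024: 916 days.
Education Assistance — status full-time ✓ (not excluded); service 916 days ≥ 45 days ✓ → eligible.
Employee Assistance Program — status full-time ✗ (requires part-time) → not eligible.
Health Insurance — status full-time ✓ (not excluded); rating 1 < 3 ✗ → not eligible.
Health Savings Account — service 916 days < 5 years (≈1825 days) ✗ → not eligible.
Mental Health Benefit — status full-time ✓; age 40 ≥ 21 ✓ → eligible.

Education Assistance, Mental Health Benefit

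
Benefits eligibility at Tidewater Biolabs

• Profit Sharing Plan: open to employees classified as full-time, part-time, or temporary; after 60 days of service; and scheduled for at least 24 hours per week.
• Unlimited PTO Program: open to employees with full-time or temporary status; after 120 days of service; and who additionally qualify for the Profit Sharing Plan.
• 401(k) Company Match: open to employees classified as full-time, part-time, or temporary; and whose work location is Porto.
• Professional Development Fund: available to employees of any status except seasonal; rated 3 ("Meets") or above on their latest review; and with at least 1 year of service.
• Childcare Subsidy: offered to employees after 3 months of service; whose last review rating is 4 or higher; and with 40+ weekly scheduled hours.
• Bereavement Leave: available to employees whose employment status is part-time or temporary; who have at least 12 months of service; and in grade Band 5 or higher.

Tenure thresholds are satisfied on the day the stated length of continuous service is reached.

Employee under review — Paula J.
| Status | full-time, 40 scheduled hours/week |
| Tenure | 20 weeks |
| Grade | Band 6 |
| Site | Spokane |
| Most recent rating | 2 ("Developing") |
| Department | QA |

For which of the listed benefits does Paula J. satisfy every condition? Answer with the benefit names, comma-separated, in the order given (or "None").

Profit Sharing Plan — status full-time ✓; service 20 weeks ≥ 60 days ✓; 40 hrs/wk ≥ 24 ✓ → eligible.
Unlimited PTO Program — status full-time ✓; service 20 weeks ≥ 120 days ✓; eligible for Profit Sharing Plan ✓ → eligible.
401(k) Company Match — status full-time ✓; site Spokane ✗ (not Porto) → not eligible.
Professional Development Fund — status full-time ✓ (not excluded); rating 2 < 3 ✗ → not eligible.
Childcare Subsidy — service 20 weeks ≥ 3 months (≈90 days) ✓; rating 2 < 4 ✗ → not eligible.
Bereavement Leave — status full-time ✗ (requires part-time or temporary) → not eligible.

Profit Sharing Plan, Unlimited PTO Program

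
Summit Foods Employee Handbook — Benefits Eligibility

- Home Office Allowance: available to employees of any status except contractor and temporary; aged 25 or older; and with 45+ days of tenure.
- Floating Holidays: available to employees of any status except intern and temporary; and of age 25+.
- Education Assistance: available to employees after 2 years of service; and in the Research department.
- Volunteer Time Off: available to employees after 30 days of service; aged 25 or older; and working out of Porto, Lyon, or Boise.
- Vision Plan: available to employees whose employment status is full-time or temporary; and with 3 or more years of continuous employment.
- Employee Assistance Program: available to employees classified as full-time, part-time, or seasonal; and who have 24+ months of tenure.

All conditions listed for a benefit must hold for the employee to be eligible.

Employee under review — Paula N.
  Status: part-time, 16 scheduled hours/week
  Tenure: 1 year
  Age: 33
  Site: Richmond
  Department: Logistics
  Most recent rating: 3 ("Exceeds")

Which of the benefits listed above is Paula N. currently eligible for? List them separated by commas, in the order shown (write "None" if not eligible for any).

Home Office Allowance, Floating Holidays

Home Office Allowance — status part-time ✓ (not excluded); age 33 ≥ 25 ✓; service 1 year ≥ 45 days ✓ → eligible.
Floating Holidays — status part-time ✓ (not excluded); age 33 ≥ 25 ✓ → eligible.
Education Assistance — service 1 year < 2 years ✗ → not eligible.
Volunteer Time Off — service 1 year ≥ 30 days ✓; age 33 ≥ 25 ✓; site Richmond ✗ (not Porto, Lyon, or Boise) → not eligible.
Vision Plan — status part-time ✗ (requires full-time or temporary) → not eligible.
Employee Assistance Program — status part-time ✓; service 1 year < 24 months (≈720 days) ✗ → not eligible.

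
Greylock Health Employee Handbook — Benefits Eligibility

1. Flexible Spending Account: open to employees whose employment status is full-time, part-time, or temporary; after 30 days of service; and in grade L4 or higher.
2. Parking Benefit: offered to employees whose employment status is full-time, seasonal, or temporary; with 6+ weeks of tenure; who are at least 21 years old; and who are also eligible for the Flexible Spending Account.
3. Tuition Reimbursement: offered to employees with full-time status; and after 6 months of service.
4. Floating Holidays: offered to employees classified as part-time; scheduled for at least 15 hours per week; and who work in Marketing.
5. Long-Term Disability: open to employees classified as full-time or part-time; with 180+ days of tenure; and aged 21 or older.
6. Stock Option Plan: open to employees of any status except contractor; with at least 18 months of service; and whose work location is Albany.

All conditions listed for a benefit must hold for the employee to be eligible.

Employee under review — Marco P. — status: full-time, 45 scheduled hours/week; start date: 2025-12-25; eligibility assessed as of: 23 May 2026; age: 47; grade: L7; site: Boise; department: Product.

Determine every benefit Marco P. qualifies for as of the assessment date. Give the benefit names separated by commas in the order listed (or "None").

Service from 2025-12-25 to 23 May 2026: 149 days.
Flexible Spending Account — status full-time ✓; service 149 days ≥ 30 days ✓; grade L7 ≥ L4 ✓ → eligible.
Parking Benefit — status full-time ✓; service 149 days ≥ 6 weeks (≈42 days) ✓; age 47 ≥ 21 ✓; eligible for Flexible Spending Account ✓ → eligible.
Tuition Reimbursement — status full-time ✓; service 149 days < 6 months (≈180 days) ✗ → not eligible.
Floating Holidays — status full-time ✗ (requires part-time) → not eligible.
Long-Term Disability — status full-time ✓; service 149 days < 180 days ✗ → not eligible.
Stock Option Plan — status full-time ✓ (not excluded); service 149 days < 18 months (≈540 days) ✗ → not eligible.

Flexible Spending Account, Parking Benefit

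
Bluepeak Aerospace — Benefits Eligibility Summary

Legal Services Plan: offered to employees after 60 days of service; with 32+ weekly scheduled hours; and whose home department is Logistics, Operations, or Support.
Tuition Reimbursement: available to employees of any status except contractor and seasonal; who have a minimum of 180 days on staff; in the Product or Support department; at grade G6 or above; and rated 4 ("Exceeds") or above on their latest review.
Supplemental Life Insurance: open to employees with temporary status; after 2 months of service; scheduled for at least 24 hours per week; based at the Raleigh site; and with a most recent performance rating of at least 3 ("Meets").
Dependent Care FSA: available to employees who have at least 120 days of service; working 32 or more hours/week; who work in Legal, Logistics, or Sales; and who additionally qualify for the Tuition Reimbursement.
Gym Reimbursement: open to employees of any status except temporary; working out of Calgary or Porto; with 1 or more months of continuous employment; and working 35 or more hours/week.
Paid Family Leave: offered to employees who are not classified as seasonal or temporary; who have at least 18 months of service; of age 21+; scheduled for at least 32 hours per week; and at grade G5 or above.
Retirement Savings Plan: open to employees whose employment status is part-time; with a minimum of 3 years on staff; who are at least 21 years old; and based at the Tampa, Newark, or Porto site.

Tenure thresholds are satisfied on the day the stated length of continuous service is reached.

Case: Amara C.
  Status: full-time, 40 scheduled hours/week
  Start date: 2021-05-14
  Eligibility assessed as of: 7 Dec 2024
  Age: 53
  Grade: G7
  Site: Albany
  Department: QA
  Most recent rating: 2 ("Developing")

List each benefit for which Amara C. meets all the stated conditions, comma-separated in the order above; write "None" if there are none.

Paid Family Leave

Service from 2021-05-14 to 7 Dec 2024: 1303 days.
Legal Services Plan — service 1303 days ≥ 60 days ✓; 40 hrs/wk ≥ 32 ✓; dept QA ✗ → not eligible.
Tuition Reimbursement — status full-time ✓ (not excluded); service 1303 days ≥ 180 days ✓; dept QA ✗ → not eligible.
Supplemental Life Insurance — status full-time ✗ (requires temporary) → not eligible.
Dependent Care FSA — service 1303 days ≥ 120 days ✓; 40 hrs/wk ≥ 32 ✓; dept QA ✗ → not eligible.
Gym Reimbursement — status full-time ✓ (not excluded); site Albany ✗ (not Calgary or Porto) → not eligible.
Paid Family Leave — status full-time ✓ (not excluded); service 1303 days ≥ 18 months (≈540 days) ✓; age 53 ≥ 21 ✓; 40 hrs/wk ≥ 32 ✓; grade G7 ≥ G5 ✓ → eligible.
Retirement Savings Plan — status full-time ✗ (requires part-time) → not eligible.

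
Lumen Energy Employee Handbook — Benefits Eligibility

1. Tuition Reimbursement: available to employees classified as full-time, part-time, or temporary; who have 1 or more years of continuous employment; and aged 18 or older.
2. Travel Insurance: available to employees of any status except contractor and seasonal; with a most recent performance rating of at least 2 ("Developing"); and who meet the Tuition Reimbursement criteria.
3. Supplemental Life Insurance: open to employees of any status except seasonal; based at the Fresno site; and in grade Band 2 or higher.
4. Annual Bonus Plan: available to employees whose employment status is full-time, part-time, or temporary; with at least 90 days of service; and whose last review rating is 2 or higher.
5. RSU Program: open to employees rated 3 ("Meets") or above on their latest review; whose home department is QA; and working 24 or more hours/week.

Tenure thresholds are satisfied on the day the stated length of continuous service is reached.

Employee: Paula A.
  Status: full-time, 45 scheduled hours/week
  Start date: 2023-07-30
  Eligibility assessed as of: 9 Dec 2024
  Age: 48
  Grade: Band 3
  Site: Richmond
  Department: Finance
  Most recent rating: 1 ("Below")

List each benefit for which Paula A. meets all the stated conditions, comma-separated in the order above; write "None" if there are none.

Service from 2023-07-30 to 9 Dec 2024: 498 days.
Tuition Reimbursement — status full-time ✓; service 498 days ≥ 1 year (≈365 days) ✓; age 48 ≥ 18 ✓ → eligible.
Travel Insurance — status full-time ✓ (not excluded); rating 1 < 2 ✗ → not eligible.
Supplemental Life Insurance — status full-time ✓ (not excluded); site Richmond ✗ (not Fresno) → not eligible.
Annual Bonus Plan — status full-time ✓; service 498 days ≥ 90 days ✓; rating 1 < 2 ✗ → not eligible.
RSU Program — rating 1 < 3 ✗ → not eligible.

Tuition Reimbursement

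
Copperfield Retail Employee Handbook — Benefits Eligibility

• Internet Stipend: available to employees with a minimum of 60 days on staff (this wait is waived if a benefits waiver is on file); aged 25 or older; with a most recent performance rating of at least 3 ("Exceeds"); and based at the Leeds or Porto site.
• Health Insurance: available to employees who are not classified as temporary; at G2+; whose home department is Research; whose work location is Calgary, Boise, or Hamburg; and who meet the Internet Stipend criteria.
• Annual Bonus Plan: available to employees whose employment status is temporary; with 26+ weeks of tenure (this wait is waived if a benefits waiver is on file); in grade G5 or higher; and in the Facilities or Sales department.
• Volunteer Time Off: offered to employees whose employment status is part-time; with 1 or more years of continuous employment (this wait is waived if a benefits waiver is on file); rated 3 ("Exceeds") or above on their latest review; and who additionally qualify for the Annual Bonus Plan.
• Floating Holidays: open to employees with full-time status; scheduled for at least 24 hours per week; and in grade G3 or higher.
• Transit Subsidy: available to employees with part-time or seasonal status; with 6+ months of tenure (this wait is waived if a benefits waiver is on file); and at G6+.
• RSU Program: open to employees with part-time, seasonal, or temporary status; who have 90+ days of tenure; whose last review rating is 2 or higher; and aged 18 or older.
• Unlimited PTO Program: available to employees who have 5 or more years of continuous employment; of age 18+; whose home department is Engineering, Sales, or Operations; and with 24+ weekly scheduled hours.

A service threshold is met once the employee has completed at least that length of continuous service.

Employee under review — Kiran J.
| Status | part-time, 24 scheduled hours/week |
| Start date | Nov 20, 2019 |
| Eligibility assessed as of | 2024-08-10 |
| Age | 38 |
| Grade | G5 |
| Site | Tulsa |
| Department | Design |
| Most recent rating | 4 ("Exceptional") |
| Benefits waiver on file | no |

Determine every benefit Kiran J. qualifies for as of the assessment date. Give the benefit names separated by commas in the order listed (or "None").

Service from Nov 20, 2019 to 2024-08-10: 1725 days.
Internet Stipend — no waiver, service 1725 days ≥ 60 days ✓; age 38 ≥ 25 ✓; rating 4 ≥ 3 ✓; site Tulsa ✗ (not Leeds or Porto) → not eligible.
Health Insurance — status part-time ✓ (not excluded); grade G5 ≥ G2 ✓; dept Design ✗ → not eligible.
Annual Bonus Plan — status part-time ✗ (requires temporary) → not eligible.
Volunteer Time Off — status part-time ✓; no waiver, service 1725 days ≥ 1 year (≈365 days) ✓; rating 4 ≥ 3 ✓; not eligible for Annual Bonus Plan ✗ → not eligible.
Floating Holidays — status part-time ✗ (requires full-time) → not eligible.
Transit Subsidy — status part-time ✓; no waiver, service 1725 days ≥ 6 months (≈180 days) ✓; grade G5 < G6 ✗ → not eligible.
RSU Program — status part-time ✓; service 1725 days ≥ 90 days ✓; rating 4 ≥ 2 ✓; age 38 ≥ 18 ✓ → eligible.
Unlimited PTO Program — service 1725 days < 5 years (≈1825 days) ✗ → not eligible.

RSU Program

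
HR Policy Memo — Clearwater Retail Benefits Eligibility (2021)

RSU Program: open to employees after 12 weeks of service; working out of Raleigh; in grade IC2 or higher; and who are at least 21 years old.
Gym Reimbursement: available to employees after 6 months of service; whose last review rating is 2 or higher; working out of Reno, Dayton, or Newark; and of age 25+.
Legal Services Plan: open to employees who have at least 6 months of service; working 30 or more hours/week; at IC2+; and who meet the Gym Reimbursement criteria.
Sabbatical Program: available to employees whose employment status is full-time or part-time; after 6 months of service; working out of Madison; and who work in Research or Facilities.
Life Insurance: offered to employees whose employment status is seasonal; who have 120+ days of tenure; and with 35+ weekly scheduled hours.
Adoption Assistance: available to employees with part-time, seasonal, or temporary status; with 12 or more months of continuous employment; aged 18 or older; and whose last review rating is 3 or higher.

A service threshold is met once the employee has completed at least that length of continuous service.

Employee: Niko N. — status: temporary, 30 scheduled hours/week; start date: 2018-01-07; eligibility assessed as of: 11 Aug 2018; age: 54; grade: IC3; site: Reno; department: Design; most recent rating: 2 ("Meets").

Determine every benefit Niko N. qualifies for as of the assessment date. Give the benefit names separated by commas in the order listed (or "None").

Service from 2018-01-07 to 11 Aug 2018: 216 days.
RSU Program — service 216 days ≥ 12 weeks (≈84 days) ✓; site Reno ✗ (not Raleigh) → not eligible.
Gym Reimbursement — service 216 days ≥ 6 months (≈180 days) ✓; rating 2 ≥ 2 ✓; site Reno ✓; age 54 ≥ 25 ✓ → eligible.
Legal Services Plan — service 216 days ≥ 6 months (≈180 days) ✓; 30 hrs/wk ≥ 30 ✓; grade IC3 ≥ IC2 ✓; eligible for Gym Reimbursement ✓ → eligible.
Sabbatical Program — status temporary ✗ (requires full-time or part-time) → not eligible.
Life Insurance — status temporary ✗ (requires seasonal) → not eligible.
Adoption Assistance — status temporary ✓; service 216 days < 12 months (≈360 days) ✗ → not eligible.

Gym Reimbursement, Legal Services Plan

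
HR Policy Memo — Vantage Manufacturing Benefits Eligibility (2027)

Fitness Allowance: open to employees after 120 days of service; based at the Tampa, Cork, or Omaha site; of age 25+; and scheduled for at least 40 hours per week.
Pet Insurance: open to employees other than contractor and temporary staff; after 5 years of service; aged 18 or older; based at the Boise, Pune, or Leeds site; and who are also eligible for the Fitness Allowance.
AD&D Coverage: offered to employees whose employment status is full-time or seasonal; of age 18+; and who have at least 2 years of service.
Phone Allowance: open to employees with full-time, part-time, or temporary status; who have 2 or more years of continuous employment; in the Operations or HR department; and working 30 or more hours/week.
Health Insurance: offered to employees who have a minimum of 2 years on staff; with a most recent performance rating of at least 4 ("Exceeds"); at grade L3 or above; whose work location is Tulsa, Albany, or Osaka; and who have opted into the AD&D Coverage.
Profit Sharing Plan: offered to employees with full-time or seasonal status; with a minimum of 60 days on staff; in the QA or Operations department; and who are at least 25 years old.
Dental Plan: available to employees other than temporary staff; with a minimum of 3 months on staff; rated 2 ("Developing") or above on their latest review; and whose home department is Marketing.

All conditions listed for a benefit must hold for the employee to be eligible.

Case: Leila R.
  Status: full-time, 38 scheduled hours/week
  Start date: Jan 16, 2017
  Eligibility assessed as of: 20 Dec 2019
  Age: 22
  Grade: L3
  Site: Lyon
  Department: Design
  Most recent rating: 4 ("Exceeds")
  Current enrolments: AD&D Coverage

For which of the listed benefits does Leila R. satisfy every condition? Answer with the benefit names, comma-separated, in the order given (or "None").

Service from Jan 16, 2017 to 20 Dec 2019: 1068 days.
Fitness Allowance — service 1068 days ≥ 120 days ✓; site Lyon ✗ (not Tampa, Cork, or Omaha) → not eligible.
Pet Insurance — status full-time ✓ (not excluded); service 1068 days < 5 years (≈1825 days) ✗ → not eligible.
AD&D Coverage — status full-time ✓; age 22 ≥ 18 ✓; service 1068 days ≥ 2 years (≈730 days) ✓ → eligible.
Phone Allowance — status full-time ✓; service 1068 days ≥ 2 years (≈730 days) ✓; dept Design ✗ → not eligible.
Health Insurance — service 1068 days ≥ 2 years (≈730 days) ✓; rating 4 ≥ 4 ✓; grade L3 ≥ L3 ✓; site Lyon ✗ (not Tulsa, Albany, or Osaka) → not eligible.
Profit Sharing Plan — status full-time ✓; service 1068 days ≥ 60 days ✓; dept Design ✗ → not eligible.
Dental Plan — status full-time ✓ (not excluded); service 1068 days ≥ 3 months (≈90 days) ✓; rating 4 ≥ 2 ✓; dept Design ✗ → not eligible.

AD&D Coverage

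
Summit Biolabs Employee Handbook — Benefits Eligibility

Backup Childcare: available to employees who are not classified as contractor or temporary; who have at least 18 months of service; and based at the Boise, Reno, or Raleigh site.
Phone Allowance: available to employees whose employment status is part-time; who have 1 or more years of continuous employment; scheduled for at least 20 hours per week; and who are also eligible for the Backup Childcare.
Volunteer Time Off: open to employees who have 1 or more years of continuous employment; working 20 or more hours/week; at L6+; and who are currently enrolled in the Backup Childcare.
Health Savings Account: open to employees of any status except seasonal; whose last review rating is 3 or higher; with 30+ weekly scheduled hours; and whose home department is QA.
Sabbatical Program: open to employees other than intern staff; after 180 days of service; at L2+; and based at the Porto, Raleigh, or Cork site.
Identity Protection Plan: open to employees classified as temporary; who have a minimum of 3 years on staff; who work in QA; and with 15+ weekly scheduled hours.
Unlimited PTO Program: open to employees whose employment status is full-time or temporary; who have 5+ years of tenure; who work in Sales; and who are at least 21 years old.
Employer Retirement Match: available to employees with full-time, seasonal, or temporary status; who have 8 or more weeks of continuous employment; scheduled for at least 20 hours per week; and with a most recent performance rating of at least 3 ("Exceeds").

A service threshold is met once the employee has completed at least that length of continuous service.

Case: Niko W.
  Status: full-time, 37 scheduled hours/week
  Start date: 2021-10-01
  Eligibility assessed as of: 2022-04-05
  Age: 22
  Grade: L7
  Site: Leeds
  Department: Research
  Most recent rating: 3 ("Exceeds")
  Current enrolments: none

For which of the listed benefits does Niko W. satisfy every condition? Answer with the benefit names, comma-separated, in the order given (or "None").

Employer Retirement Match

Service from 2021-10-01 to 2022-04-05: 186 days.
Backup Childcare — status full-time ✓ (not excluded); service 186 days < 18 months (≈540 days) ✗ → not eligible.
Phone Allowance — status full-time ✗ (requires part-time) → not eligible.
Volunteer Time Off — service 186 days < 1 year (≈365 days) ✗ → not eligible.
Health Savings Account — status full-time ✓ (not excluded); rating 3 ≥ 3 ✓; 37 hrs/wk ≥ 30 ✓; dept Research ✗ → not eligible.
Sabbatical Program — status full-time ✓ (not excluded); service 186 days ≥ 180 days ✓; grade L7 ≥ L2 ✓; site Leeds ✗ (not Porto, Raleigh, or Cork) → not eligible.
Identity Protection Plan — status full-time ✗ (requires temporary) → not eligible.
Unlimited PTO Program — status full-time ✓; service 186 days < 5 years (≈1825 days) ✗ → not eligible.
Employer Retirement Match — status full-time ✓; service 186 days ≥ 8 weeks (≈56 days) ✓; 37 hrs/wk ≥ 20 ✓; rating 3 ≥ 3 ✓ → eligible.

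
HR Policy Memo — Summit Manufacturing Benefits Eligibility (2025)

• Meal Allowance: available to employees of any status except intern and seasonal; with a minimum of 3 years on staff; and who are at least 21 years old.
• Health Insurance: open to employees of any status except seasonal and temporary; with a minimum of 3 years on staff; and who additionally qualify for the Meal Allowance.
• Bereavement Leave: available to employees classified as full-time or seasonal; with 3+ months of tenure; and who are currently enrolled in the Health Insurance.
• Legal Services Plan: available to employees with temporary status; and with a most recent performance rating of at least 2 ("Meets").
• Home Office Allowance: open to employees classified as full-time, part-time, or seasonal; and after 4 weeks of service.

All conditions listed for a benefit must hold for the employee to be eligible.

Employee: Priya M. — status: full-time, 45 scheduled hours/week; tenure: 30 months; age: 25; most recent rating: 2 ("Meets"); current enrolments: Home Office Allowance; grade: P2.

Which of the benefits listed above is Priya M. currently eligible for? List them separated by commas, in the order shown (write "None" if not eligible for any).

Meal Allowance — status full-time ✓ (not excluded); service 30 months < 3 years (≈1095 days) ✗ → not eligible.
Health Insurance — status full-time ✓ (not excluded); service 30 months < 3 years (≈1095 days) ✗ → not eligible.
Bereavement Leave — status full-time ✓; service 30 months ≥ 3 months ✓; not enrolled in Health Insurance ✗ → not eligible.
Legal Services Plan — status full-time ✗ (requires temporary) → not eligible.
Home Office Allowance — status full-time ✓; service 30 months ≥ 4 weeks (≈28 days) ✓ → eligible.

Home Office Allowance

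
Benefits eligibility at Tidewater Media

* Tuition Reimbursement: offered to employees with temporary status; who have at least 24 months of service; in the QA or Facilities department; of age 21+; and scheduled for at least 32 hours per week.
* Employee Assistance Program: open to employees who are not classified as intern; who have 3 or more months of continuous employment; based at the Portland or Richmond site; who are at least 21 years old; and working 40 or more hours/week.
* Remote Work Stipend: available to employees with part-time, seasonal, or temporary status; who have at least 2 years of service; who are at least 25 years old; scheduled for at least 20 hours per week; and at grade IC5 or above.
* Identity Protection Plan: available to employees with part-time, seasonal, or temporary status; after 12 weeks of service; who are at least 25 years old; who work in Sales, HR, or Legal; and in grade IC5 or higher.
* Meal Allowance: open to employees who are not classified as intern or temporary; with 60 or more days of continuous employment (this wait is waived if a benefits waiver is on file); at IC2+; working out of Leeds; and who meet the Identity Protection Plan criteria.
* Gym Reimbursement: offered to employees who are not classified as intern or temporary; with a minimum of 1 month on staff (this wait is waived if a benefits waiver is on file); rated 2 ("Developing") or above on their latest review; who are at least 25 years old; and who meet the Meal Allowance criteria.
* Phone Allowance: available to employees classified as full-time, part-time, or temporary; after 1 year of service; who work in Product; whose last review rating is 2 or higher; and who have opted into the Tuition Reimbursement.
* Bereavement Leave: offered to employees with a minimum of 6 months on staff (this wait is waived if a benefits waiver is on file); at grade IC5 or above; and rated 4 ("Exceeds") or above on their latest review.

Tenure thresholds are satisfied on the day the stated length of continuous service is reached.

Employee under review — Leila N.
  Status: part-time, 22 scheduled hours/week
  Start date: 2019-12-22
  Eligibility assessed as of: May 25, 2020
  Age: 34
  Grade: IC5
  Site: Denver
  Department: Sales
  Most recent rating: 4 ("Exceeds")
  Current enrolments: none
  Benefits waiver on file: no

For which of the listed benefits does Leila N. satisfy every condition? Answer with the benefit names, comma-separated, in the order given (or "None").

Service from 2019-12-22 to May 25, 2020: 155 days.
Tuition Reimbursement — status part-time ✗ (requires temporary) → not eligible.
Employee Assistance Program — status part-time ✓ (not excluded); service 155 days ≥ 3 months (≈90 days) ✓; site Denver ✗ (not Portland or Richmond) → not eligible.
Remote Work Stipend — status part-time ✓; service 155 days < 2 years (≈730 days) ✗ → not eligible.
Identity Protection Plan — status part-time ✓; service 155 days ≥ 12 weeks (≈84 days) ✓; age 34 ≥ 25 ✓; dept Sales ✓; grade IC5 ≥ IC5 ✓ → eligible.
Meal Allowance — status part-time ✓ (not excluded); no waiver, service 155 days ≥ 60 days ✓; grade IC5 ≥ IC2 ✓; site Denver ✗ (not Leeds) → not eligible.
Gym Reimbursement — status part-time ✓ (not excluded); no waiver, service 155 days ≥ 1 month (≈30 days) ✓; rating 4 ≥ 2 ✓; age 34 ≥ 25 ✓; not eligible for Meal Allowance ✗ → not eligible.
Phone Allowance — status part-time ✓; service 155 days < 1 year (≈365 days) ✗ → not eligible.
Bereavement Leave — no waiver, service 155 days < 6 months (≈180 days) ✗ → not eligible.

Identity Protection Plan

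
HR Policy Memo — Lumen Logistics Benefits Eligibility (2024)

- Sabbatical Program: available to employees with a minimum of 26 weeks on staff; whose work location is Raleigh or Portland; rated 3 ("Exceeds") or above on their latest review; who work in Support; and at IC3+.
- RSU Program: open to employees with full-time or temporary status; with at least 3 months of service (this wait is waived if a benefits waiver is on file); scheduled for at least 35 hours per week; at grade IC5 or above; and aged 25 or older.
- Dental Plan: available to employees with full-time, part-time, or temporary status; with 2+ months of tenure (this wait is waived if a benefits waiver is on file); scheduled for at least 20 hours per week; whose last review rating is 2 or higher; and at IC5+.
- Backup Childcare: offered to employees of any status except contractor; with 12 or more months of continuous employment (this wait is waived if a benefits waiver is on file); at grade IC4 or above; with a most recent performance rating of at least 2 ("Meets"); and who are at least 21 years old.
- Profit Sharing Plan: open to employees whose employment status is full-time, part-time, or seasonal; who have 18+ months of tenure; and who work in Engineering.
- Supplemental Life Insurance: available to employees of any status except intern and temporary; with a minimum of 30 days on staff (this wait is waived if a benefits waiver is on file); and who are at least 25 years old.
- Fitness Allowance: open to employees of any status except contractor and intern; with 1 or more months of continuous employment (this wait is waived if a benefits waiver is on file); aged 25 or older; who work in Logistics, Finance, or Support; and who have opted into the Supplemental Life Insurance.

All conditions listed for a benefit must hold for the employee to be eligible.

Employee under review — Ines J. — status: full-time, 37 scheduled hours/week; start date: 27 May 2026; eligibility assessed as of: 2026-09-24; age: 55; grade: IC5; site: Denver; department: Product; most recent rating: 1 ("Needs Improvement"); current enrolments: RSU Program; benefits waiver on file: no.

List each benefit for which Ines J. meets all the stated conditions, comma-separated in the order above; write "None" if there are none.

Service from 27 May 2026 to 2026-09-24: 120 days.
Sabbatical Program — service 120 days < 26 weeks (≈182 days) ✗ → not eligible.
RSU Program — status full-time ✓; no waiver, service 120 days ≥ 3 months (≈90 days) ✓; 37 hrs/wk ≥ 35 ✓; grade IC5 ≥ IC5 ✓; age 55 ≥ 25 ✓ → eligible.
Dental Plan — status full-time ✓; no waiver, service 120 days ≥ 2 months (≈60 days) ✓; 37 hrs/wk ≥ 20 ✓; rating 1 < 2 ✗ → not eligible.
Backup Childcare — status full-time ✓ (not excluded); no waiver, service 120 days < 12 months (≈360 days) ✗ → not eligible.
Profit Sharing Plan — status full-time ✓; service 120 days < 18 months (≈540 days) ✗ → not eligible.
Supplemental Life Insurance — status full-time ✓ (not excluded); no waiver, service 120 days ≥ 30 days ✓; age 55 ≥ 25 ✓ → eligible.
Fitness Allowance — status full-time ✓ (not excluded); no waiver, service 120 days ≥ 1 month (≈30 days) ✓; age 55 ≥ 25 ✓; dept Product ✗ → not eligible.

RSU Program, Supplemental Life Insurance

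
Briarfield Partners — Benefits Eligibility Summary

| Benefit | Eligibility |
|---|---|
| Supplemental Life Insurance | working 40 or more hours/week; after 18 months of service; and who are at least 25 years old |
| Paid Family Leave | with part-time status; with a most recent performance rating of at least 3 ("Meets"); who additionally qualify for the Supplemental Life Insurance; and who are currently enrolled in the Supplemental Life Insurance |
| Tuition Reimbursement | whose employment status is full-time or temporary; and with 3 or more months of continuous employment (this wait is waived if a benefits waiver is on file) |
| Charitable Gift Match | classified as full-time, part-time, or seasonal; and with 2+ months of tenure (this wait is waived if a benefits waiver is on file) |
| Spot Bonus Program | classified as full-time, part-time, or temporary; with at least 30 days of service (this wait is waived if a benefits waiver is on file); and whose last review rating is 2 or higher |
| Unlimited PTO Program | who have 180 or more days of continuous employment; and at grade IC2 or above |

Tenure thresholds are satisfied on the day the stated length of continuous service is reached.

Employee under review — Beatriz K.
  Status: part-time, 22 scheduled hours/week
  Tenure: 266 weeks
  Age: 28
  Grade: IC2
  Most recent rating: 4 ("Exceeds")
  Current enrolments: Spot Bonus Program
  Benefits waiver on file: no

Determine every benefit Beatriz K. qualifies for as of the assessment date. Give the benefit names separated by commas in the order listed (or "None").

Supplemental Life Insurance — 22 hrs/wk < 40 ✗ → not eligible.
Paid Family Leave — status part-time ✓; rating 4 ≥ 3 ✓; not eligible for Supplemental Life Insurance ✗ → not eligible.
Tuition Reimbursement — status part-time ✗ (requires full-time or temporary) → not eligible.
Charitable Gift Match — status part-time ✓; no waiver, service 266 weeks ≥ 2 months (≈60 days) ✓ → eligible.
Spot Bonus Program — status part-time ✓; no waiver, service 266 weeks ≥ 30 days ✓; rating 4 ≥ 2 ✓ → eligible.
Unlimited PTO Program — service 266 weeks ≥ 180 days ✓; grade IC2 ≥ IC2 ✓ → eligible.

Charitable Gift Match, Spot Bonus Program, Unlimited PTO Program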